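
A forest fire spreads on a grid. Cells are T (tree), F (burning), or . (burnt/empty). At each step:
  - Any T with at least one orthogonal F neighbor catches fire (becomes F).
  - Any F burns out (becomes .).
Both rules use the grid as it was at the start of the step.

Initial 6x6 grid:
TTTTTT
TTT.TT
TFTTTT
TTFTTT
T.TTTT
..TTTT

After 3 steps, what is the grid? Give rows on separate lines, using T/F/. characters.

Step 1: 6 trees catch fire, 2 burn out
  TTTTTT
  TFT.TT
  F.FTTT
  TF.FTT
  T.FTTT
  ..TTTT
Step 2: 8 trees catch fire, 6 burn out
  TFTTTT
  F.F.TT
  ...FTT
  F...FT
  T..FTT
  ..FTTT
Step 3: 7 trees catch fire, 8 burn out
  F.FTTT
  ....TT
  ....FT
  .....F
  F...FT
  ...FTT

F.FTTT
....TT
....FT
.....F
F...FT
...FTT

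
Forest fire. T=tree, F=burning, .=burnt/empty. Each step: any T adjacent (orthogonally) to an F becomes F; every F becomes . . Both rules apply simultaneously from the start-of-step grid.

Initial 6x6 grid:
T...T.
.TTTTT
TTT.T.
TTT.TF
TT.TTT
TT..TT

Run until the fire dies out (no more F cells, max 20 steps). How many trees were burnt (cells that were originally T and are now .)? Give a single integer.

Step 1: +2 fires, +1 burnt (F count now 2)
Step 2: +3 fires, +2 burnt (F count now 3)
Step 3: +3 fires, +3 burnt (F count now 3)
Step 4: +3 fires, +3 burnt (F count now 3)
Step 5: +1 fires, +3 burnt (F count now 1)
Step 6: +2 fires, +1 burnt (F count now 2)
Step 7: +2 fires, +2 burnt (F count now 2)
Step 8: +2 fires, +2 burnt (F count now 2)
Step 9: +2 fires, +2 burnt (F count now 2)
Step 10: +2 fires, +2 burnt (F count now 2)
Step 11: +1 fires, +2 burnt (F count now 1)
Step 12: +0 fires, +1 burnt (F count now 0)
Fire out after step 12
Initially T: 24, now '.': 35
Total burnt (originally-T cells now '.'): 23

Answer: 23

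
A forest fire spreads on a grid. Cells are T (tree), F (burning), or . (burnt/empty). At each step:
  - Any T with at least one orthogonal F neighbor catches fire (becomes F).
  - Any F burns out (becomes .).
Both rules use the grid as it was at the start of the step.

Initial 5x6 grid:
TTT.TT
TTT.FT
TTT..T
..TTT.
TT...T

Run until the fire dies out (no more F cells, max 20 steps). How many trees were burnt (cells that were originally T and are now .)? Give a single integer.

Step 1: +2 fires, +1 burnt (F count now 2)
Step 2: +2 fires, +2 burnt (F count now 2)
Step 3: +0 fires, +2 burnt (F count now 0)
Fire out after step 3
Initially T: 19, now '.': 15
Total burnt (originally-T cells now '.'): 4

Answer: 4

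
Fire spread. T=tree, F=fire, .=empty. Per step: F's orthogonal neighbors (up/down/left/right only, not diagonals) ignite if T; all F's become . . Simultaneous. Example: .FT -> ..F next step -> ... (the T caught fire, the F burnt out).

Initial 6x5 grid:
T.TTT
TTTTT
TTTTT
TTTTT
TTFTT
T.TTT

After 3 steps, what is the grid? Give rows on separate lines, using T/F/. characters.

Step 1: 4 trees catch fire, 1 burn out
  T.TTT
  TTTTT
  TTTTT
  TTFTT
  TF.FT
  T.FTT
Step 2: 6 trees catch fire, 4 burn out
  T.TTT
  TTTTT
  TTFTT
  TF.FT
  F...F
  T..FT
Step 3: 7 trees catch fire, 6 burn out
  T.TTT
  TTFTT
  TF.FT
  F...F
  .....
  F...F

T.TTT
TTFTT
TF.FT
F...F
.....
F...F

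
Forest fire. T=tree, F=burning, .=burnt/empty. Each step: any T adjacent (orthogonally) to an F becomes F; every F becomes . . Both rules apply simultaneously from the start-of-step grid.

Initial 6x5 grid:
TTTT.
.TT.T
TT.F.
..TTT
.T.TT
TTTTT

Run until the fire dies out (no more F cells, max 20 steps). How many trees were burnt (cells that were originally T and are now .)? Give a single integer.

Step 1: +1 fires, +1 burnt (F count now 1)
Step 2: +3 fires, +1 burnt (F count now 3)
Step 3: +2 fires, +3 burnt (F count now 2)
Step 4: +2 fires, +2 burnt (F count now 2)
Step 5: +1 fires, +2 burnt (F count now 1)
Step 6: +2 fires, +1 burnt (F count now 2)
Step 7: +0 fires, +2 burnt (F count now 0)
Fire out after step 7
Initially T: 20, now '.': 21
Total burnt (originally-T cells now '.'): 11

Answer: 11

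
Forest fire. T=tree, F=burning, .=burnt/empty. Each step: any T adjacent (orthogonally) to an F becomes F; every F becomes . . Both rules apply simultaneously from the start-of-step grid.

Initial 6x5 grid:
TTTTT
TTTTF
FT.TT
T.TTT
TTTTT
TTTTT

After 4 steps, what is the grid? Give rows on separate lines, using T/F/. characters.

Step 1: 6 trees catch fire, 2 burn out
  TTTTF
  FTTF.
  .F.TF
  F.TTT
  TTTTT
  TTTTT
Step 2: 7 trees catch fire, 6 burn out
  FTTF.
  .FF..
  ...F.
  ..TTF
  FTTTT
  TTTTT
Step 3: 6 trees catch fire, 7 burn out
  .FF..
  .....
  .....
  ..TF.
  .FTTF
  FTTTT
Step 4: 5 trees catch fire, 6 burn out
  .....
  .....
  .....
  ..F..
  ..FF.
  .FTTF

.....
.....
.....
..F..
..FF.
.FTTF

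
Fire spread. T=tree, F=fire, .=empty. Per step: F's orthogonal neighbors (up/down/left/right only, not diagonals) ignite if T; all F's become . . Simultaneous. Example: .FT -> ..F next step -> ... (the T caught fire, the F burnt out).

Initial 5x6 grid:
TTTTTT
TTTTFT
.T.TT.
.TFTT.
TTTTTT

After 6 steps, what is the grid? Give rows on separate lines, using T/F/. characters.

Step 1: 7 trees catch fire, 2 burn out
  TTTTFT
  TTTF.F
  .T.TF.
  .F.FT.
  TTFTTT
Step 2: 8 trees catch fire, 7 burn out
  TTTF.F
  TTF...
  .F.F..
  ....F.
  TF.FTT
Step 3: 4 trees catch fire, 8 burn out
  TTF...
  TF....
  ......
  ......
  F...FT
Step 4: 3 trees catch fire, 4 burn out
  TF....
  F.....
  ......
  ......
  .....F
Step 5: 1 trees catch fire, 3 burn out
  F.....
  ......
  ......
  ......
  ......
Step 6: 0 trees catch fire, 1 burn out
  ......
  ......
  ......
  ......
  ......

......
......
......
......
......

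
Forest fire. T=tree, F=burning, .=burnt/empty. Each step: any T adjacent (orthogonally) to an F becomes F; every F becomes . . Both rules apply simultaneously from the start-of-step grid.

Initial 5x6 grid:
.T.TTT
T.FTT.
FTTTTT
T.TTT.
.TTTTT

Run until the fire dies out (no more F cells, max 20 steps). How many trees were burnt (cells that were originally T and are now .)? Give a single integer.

Step 1: +5 fires, +2 burnt (F count now 5)
Step 2: +4 fires, +5 burnt (F count now 4)
Step 3: +4 fires, +4 burnt (F count now 4)
Step 4: +5 fires, +4 burnt (F count now 5)
Step 5: +1 fires, +5 burnt (F count now 1)
Step 6: +1 fires, +1 burnt (F count now 1)
Step 7: +0 fires, +1 burnt (F count now 0)
Fire out after step 7
Initially T: 21, now '.': 29
Total burnt (originally-T cells now '.'): 20

Answer: 20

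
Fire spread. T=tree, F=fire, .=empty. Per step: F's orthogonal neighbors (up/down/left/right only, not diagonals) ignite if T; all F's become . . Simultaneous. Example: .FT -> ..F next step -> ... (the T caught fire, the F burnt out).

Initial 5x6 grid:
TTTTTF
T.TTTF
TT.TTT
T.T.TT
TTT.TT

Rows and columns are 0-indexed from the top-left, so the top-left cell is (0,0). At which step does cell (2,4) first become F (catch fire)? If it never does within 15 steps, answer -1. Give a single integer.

Step 1: cell (2,4)='T' (+3 fires, +2 burnt)
Step 2: cell (2,4)='F' (+4 fires, +3 burnt)
  -> target ignites at step 2
Step 3: cell (2,4)='.' (+5 fires, +4 burnt)
Step 4: cell (2,4)='.' (+2 fires, +5 burnt)
Step 5: cell (2,4)='.' (+1 fires, +2 burnt)
Step 6: cell (2,4)='.' (+1 fires, +1 burnt)
Step 7: cell (2,4)='.' (+1 fires, +1 burnt)
Step 8: cell (2,4)='.' (+2 fires, +1 burnt)
Step 9: cell (2,4)='.' (+1 fires, +2 burnt)
Step 10: cell (2,4)='.' (+1 fires, +1 burnt)
Step 11: cell (2,4)='.' (+1 fires, +1 burnt)
Step 12: cell (2,4)='.' (+1 fires, +1 burnt)
Step 13: cell (2,4)='.' (+0 fires, +1 burnt)
  fire out at step 13

2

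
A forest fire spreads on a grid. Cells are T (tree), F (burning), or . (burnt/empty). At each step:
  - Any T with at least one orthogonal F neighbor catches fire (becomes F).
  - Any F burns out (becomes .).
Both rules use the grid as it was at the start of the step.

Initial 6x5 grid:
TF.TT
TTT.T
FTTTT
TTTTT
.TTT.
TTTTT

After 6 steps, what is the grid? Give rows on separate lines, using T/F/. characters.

Step 1: 5 trees catch fire, 2 burn out
  F..TT
  FFT.T
  .FTTT
  FTTTT
  .TTT.
  TTTTT
Step 2: 3 trees catch fire, 5 burn out
  ...TT
  ..F.T
  ..FTT
  .FTTT
  .TTT.
  TTTTT
Step 3: 3 trees catch fire, 3 burn out
  ...TT
  ....T
  ...FT
  ..FTT
  .FTT.
  TTTTT
Step 4: 4 trees catch fire, 3 burn out
  ...TT
  ....T
  ....F
  ...FT
  ..FT.
  TFTTT
Step 5: 5 trees catch fire, 4 burn out
  ...TT
  ....F
  .....
  ....F
  ...F.
  F.FTT
Step 6: 2 trees catch fire, 5 burn out
  ...TF
  .....
  .....
  .....
  .....
  ...FT

...TF
.....
.....
.....
.....
...FT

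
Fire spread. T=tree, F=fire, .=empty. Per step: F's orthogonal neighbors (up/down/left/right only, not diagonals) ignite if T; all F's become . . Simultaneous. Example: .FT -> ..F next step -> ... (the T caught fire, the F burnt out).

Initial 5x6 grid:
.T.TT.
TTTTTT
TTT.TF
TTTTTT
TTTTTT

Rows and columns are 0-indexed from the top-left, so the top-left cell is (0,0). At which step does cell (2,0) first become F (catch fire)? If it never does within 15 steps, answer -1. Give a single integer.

Step 1: cell (2,0)='T' (+3 fires, +1 burnt)
Step 2: cell (2,0)='T' (+3 fires, +3 burnt)
Step 3: cell (2,0)='T' (+4 fires, +3 burnt)
Step 4: cell (2,0)='T' (+4 fires, +4 burnt)
Step 5: cell (2,0)='T' (+4 fires, +4 burnt)
Step 6: cell (2,0)='T' (+5 fires, +4 burnt)
Step 7: cell (2,0)='F' (+2 fires, +5 burnt)
  -> target ignites at step 7
Step 8: cell (2,0)='.' (+0 fires, +2 burnt)
  fire out at step 8

7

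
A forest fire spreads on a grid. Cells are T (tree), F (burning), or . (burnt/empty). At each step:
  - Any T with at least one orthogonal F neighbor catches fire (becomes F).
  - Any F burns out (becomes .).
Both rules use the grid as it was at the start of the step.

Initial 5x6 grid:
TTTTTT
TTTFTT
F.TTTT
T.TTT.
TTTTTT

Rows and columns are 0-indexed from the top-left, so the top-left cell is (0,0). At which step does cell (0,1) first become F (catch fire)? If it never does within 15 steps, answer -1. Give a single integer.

Step 1: cell (0,1)='T' (+6 fires, +2 burnt)
Step 2: cell (0,1)='T' (+9 fires, +6 burnt)
Step 3: cell (0,1)='F' (+7 fires, +9 burnt)
  -> target ignites at step 3
Step 4: cell (0,1)='.' (+2 fires, +7 burnt)
Step 5: cell (0,1)='.' (+1 fires, +2 burnt)
Step 6: cell (0,1)='.' (+0 fires, +1 burnt)
  fire out at step 6

3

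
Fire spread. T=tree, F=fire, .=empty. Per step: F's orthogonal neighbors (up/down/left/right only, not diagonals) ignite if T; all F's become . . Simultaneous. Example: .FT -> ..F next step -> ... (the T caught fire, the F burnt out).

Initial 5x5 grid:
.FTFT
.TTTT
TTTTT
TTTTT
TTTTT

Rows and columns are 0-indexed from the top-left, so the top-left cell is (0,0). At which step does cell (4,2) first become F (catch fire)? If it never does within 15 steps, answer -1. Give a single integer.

Step 1: cell (4,2)='T' (+4 fires, +2 burnt)
Step 2: cell (4,2)='T' (+4 fires, +4 burnt)
Step 3: cell (4,2)='T' (+5 fires, +4 burnt)
Step 4: cell (4,2)='T' (+5 fires, +5 burnt)
Step 5: cell (4,2)='F' (+3 fires, +5 burnt)
  -> target ignites at step 5
Step 6: cell (4,2)='.' (+0 fires, +3 burnt)
  fire out at step 6

5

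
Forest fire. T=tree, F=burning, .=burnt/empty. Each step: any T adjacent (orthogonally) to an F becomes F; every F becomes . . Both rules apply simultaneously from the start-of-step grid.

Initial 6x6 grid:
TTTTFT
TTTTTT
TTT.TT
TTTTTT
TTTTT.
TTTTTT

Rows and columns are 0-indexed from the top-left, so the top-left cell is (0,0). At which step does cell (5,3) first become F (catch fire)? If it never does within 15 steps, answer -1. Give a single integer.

Step 1: cell (5,3)='T' (+3 fires, +1 burnt)
Step 2: cell (5,3)='T' (+4 fires, +3 burnt)
Step 3: cell (5,3)='T' (+4 fires, +4 burnt)
Step 4: cell (5,3)='T' (+6 fires, +4 burnt)
Step 5: cell (5,3)='T' (+5 fires, +6 burnt)
Step 6: cell (5,3)='F' (+5 fires, +5 burnt)
  -> target ignites at step 6
Step 7: cell (5,3)='.' (+3 fires, +5 burnt)
Step 8: cell (5,3)='.' (+2 fires, +3 burnt)
Step 9: cell (5,3)='.' (+1 fires, +2 burnt)
Step 10: cell (5,3)='.' (+0 fires, +1 burnt)
  fire out at step 10

6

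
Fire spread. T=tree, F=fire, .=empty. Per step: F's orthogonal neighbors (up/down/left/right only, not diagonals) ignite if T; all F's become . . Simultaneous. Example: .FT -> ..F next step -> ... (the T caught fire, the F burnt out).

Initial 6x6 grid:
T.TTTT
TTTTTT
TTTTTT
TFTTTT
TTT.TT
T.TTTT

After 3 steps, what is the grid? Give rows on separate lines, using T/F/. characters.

Step 1: 4 trees catch fire, 1 burn out
  T.TTTT
  TTTTTT
  TFTTTT
  F.FTTT
  TFT.TT
  T.TTTT
Step 2: 6 trees catch fire, 4 burn out
  T.TTTT
  TFTTTT
  F.FTTT
  ...FTT
  F.F.TT
  T.TTTT
Step 3: 6 trees catch fire, 6 burn out
  T.TTTT
  F.FTTT
  ...FTT
  ....FT
  ....TT
  F.FTTT

T.TTTT
F.FTTT
...FTT
....FT
....TT
F.FTTT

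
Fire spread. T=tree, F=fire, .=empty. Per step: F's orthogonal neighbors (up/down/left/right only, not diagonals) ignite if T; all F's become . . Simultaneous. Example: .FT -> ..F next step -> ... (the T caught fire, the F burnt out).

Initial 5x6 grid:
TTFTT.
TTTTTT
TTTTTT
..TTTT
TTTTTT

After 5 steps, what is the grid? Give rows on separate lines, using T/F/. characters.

Step 1: 3 trees catch fire, 1 burn out
  TF.FT.
  TTFTTT
  TTTTTT
  ..TTTT
  TTTTTT
Step 2: 5 trees catch fire, 3 burn out
  F...F.
  TF.FTT
  TTFTTT
  ..TTTT
  TTTTTT
Step 3: 5 trees catch fire, 5 burn out
  ......
  F...FT
  TF.FTT
  ..FTTT
  TTTTTT
Step 4: 5 trees catch fire, 5 burn out
  ......
  .....F
  F...FT
  ...FTT
  TTFTTT
Step 5: 4 trees catch fire, 5 burn out
  ......
  ......
  .....F
  ....FT
  TF.FTT

......
......
.....F
....FT
TF.FTT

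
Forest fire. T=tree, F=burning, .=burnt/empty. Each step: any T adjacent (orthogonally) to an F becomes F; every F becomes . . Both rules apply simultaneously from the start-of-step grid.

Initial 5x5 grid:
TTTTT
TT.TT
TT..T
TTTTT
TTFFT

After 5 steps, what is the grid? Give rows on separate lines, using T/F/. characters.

Step 1: 4 trees catch fire, 2 burn out
  TTTTT
  TT.TT
  TT..T
  TTFFT
  TF..F
Step 2: 3 trees catch fire, 4 burn out
  TTTTT
  TT.TT
  TT..T
  TF..F
  F....
Step 3: 3 trees catch fire, 3 burn out
  TTTTT
  TT.TT
  TF..F
  F....
  .....
Step 4: 3 trees catch fire, 3 burn out
  TTTTT
  TF.TF
  F....
  .....
  .....
Step 5: 4 trees catch fire, 3 burn out
  TFTTF
  F..F.
  .....
  .....
  .....

TFTTF
F..F.
.....
.....
.....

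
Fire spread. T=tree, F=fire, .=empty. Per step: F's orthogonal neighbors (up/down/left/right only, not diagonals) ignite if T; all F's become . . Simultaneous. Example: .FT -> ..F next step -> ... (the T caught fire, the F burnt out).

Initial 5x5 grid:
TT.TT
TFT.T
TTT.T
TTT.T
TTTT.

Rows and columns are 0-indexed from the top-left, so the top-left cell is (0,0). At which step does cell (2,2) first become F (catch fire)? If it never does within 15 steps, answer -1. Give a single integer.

Step 1: cell (2,2)='T' (+4 fires, +1 burnt)
Step 2: cell (2,2)='F' (+4 fires, +4 burnt)
  -> target ignites at step 2
Step 3: cell (2,2)='.' (+3 fires, +4 burnt)
Step 4: cell (2,2)='.' (+2 fires, +3 burnt)
Step 5: cell (2,2)='.' (+1 fires, +2 burnt)
Step 6: cell (2,2)='.' (+0 fires, +1 burnt)
  fire out at step 6

2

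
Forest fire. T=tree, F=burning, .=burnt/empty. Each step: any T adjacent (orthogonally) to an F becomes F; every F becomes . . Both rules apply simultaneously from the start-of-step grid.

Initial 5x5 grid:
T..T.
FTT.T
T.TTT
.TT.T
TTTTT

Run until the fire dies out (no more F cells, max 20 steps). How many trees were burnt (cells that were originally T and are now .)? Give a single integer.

Step 1: +3 fires, +1 burnt (F count now 3)
Step 2: +1 fires, +3 burnt (F count now 1)
Step 3: +1 fires, +1 burnt (F count now 1)
Step 4: +2 fires, +1 burnt (F count now 2)
Step 5: +3 fires, +2 burnt (F count now 3)
Step 6: +4 fires, +3 burnt (F count now 4)
Step 7: +2 fires, +4 burnt (F count now 2)
Step 8: +0 fires, +2 burnt (F count now 0)
Fire out after step 8
Initially T: 17, now '.': 24
Total burnt (originally-T cells now '.'): 16

Answer: 16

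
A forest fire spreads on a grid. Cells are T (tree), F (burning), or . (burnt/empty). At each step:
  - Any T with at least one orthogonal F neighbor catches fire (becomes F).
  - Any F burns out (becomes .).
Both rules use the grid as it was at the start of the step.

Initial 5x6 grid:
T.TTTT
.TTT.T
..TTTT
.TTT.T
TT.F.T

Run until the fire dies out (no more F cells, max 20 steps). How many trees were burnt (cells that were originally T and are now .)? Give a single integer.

Step 1: +1 fires, +1 burnt (F count now 1)
Step 2: +2 fires, +1 burnt (F count now 2)
Step 3: +4 fires, +2 burnt (F count now 4)
Step 4: +4 fires, +4 burnt (F count now 4)
Step 5: +6 fires, +4 burnt (F count now 6)
Step 6: +2 fires, +6 burnt (F count now 2)
Step 7: +0 fires, +2 burnt (F count now 0)
Fire out after step 7
Initially T: 20, now '.': 29
Total burnt (originally-T cells now '.'): 19

Answer: 19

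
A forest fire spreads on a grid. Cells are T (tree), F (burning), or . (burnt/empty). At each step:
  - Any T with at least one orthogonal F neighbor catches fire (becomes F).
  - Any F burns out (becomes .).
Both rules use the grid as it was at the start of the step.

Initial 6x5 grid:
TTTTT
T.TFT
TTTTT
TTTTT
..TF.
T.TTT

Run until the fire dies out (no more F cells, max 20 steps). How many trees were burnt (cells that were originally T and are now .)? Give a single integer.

Answer: 22

Derivation:
Step 1: +7 fires, +2 burnt (F count now 7)
Step 2: +8 fires, +7 burnt (F count now 8)
Step 3: +3 fires, +8 burnt (F count now 3)
Step 4: +3 fires, +3 burnt (F count now 3)
Step 5: +1 fires, +3 burnt (F count now 1)
Step 6: +0 fires, +1 burnt (F count now 0)
Fire out after step 6
Initially T: 23, now '.': 29
Total burnt (originally-T cells now '.'): 22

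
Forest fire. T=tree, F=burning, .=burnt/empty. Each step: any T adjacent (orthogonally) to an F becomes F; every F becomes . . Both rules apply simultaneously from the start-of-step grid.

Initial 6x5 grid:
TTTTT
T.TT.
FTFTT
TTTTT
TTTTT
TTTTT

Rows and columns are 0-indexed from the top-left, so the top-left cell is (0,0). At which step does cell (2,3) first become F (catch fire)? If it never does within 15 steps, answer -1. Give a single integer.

Step 1: cell (2,3)='F' (+6 fires, +2 burnt)
  -> target ignites at step 1
Step 2: cell (2,3)='.' (+8 fires, +6 burnt)
Step 3: cell (2,3)='.' (+7 fires, +8 burnt)
Step 4: cell (2,3)='.' (+4 fires, +7 burnt)
Step 5: cell (2,3)='.' (+1 fires, +4 burnt)
Step 6: cell (2,3)='.' (+0 fires, +1 burnt)
  fire out at step 6

1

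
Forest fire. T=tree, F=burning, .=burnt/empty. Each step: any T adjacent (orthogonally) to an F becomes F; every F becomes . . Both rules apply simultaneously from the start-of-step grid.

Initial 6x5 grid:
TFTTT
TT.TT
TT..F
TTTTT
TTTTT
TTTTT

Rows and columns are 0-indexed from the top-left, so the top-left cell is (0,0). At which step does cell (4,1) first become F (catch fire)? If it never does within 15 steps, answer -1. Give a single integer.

Step 1: cell (4,1)='T' (+5 fires, +2 burnt)
Step 2: cell (4,1)='T' (+7 fires, +5 burnt)
Step 3: cell (4,1)='T' (+5 fires, +7 burnt)
Step 4: cell (4,1)='F' (+4 fires, +5 burnt)
  -> target ignites at step 4
Step 5: cell (4,1)='.' (+3 fires, +4 burnt)
Step 6: cell (4,1)='.' (+1 fires, +3 burnt)
Step 7: cell (4,1)='.' (+0 fires, +1 burnt)
  fire out at step 7

4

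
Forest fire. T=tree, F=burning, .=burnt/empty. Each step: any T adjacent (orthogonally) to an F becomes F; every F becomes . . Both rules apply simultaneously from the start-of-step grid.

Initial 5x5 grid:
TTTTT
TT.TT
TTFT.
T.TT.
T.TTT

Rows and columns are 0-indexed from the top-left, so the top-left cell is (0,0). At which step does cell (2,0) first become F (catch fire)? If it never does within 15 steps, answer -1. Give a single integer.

Step 1: cell (2,0)='T' (+3 fires, +1 burnt)
Step 2: cell (2,0)='F' (+5 fires, +3 burnt)
  -> target ignites at step 2
Step 3: cell (2,0)='.' (+6 fires, +5 burnt)
Step 4: cell (2,0)='.' (+5 fires, +6 burnt)
Step 5: cell (2,0)='.' (+0 fires, +5 burnt)
  fire out at step 5

2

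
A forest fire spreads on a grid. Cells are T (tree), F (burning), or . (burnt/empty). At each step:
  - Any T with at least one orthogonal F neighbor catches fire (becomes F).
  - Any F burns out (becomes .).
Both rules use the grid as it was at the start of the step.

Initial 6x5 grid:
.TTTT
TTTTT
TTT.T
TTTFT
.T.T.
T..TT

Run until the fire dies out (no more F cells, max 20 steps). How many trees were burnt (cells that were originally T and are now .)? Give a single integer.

Step 1: +3 fires, +1 burnt (F count now 3)
Step 2: +4 fires, +3 burnt (F count now 4)
Step 3: +6 fires, +4 burnt (F count now 6)
Step 4: +5 fires, +6 burnt (F count now 5)
Step 5: +3 fires, +5 burnt (F count now 3)
Step 6: +0 fires, +3 burnt (F count now 0)
Fire out after step 6
Initially T: 22, now '.': 29
Total burnt (originally-T cells now '.'): 21

Answer: 21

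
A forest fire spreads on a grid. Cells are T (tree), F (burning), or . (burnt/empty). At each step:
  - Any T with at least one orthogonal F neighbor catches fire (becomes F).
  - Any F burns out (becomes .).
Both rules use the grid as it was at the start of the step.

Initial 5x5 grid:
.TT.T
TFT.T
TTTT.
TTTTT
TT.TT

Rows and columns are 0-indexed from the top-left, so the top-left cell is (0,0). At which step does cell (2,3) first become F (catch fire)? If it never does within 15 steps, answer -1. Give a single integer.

Step 1: cell (2,3)='T' (+4 fires, +1 burnt)
Step 2: cell (2,3)='T' (+4 fires, +4 burnt)
Step 3: cell (2,3)='F' (+4 fires, +4 burnt)
  -> target ignites at step 3
Step 4: cell (2,3)='.' (+2 fires, +4 burnt)
Step 5: cell (2,3)='.' (+2 fires, +2 burnt)
Step 6: cell (2,3)='.' (+1 fires, +2 burnt)
Step 7: cell (2,3)='.' (+0 fires, +1 burnt)
  fire out at step 7

3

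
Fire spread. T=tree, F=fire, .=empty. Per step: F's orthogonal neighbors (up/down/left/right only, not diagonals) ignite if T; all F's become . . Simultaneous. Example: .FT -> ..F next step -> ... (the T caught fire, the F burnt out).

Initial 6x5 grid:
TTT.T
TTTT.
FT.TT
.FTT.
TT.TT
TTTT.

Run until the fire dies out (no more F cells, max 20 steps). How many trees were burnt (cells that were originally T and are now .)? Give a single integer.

Step 1: +4 fires, +2 burnt (F count now 4)
Step 2: +5 fires, +4 burnt (F count now 5)
Step 3: +6 fires, +5 burnt (F count now 6)
Step 4: +5 fires, +6 burnt (F count now 5)
Step 5: +0 fires, +5 burnt (F count now 0)
Fire out after step 5
Initially T: 21, now '.': 29
Total burnt (originally-T cells now '.'): 20

Answer: 20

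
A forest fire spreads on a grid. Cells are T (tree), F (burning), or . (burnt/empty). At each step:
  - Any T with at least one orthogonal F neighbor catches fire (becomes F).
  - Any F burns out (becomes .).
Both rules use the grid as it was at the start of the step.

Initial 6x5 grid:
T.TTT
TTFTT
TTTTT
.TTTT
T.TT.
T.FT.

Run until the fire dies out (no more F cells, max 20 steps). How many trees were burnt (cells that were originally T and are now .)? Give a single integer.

Step 1: +6 fires, +2 burnt (F count now 6)
Step 2: +7 fires, +6 burnt (F count now 7)
Step 3: +6 fires, +7 burnt (F count now 6)
Step 4: +1 fires, +6 burnt (F count now 1)
Step 5: +0 fires, +1 burnt (F count now 0)
Fire out after step 5
Initially T: 22, now '.': 28
Total burnt (originally-T cells now '.'): 20

Answer: 20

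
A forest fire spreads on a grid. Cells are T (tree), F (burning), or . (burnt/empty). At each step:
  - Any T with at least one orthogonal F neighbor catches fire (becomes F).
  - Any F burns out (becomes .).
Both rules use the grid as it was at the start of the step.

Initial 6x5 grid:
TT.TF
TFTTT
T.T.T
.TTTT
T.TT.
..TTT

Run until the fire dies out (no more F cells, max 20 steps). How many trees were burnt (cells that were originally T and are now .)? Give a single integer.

Answer: 19

Derivation:
Step 1: +5 fires, +2 burnt (F count now 5)
Step 2: +5 fires, +5 burnt (F count now 5)
Step 3: +2 fires, +5 burnt (F count now 2)
Step 4: +3 fires, +2 burnt (F count now 3)
Step 5: +2 fires, +3 burnt (F count now 2)
Step 6: +1 fires, +2 burnt (F count now 1)
Step 7: +1 fires, +1 burnt (F count now 1)
Step 8: +0 fires, +1 burnt (F count now 0)
Fire out after step 8
Initially T: 20, now '.': 29
Total burnt (originally-T cells now '.'): 19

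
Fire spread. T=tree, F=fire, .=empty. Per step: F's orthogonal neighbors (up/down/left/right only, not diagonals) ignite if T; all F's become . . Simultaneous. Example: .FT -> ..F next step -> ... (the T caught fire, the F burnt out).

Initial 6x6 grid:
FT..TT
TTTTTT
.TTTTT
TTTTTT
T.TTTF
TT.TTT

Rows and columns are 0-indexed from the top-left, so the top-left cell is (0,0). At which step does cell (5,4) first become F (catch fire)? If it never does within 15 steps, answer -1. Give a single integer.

Step 1: cell (5,4)='T' (+5 fires, +2 burnt)
Step 2: cell (5,4)='F' (+5 fires, +5 burnt)
  -> target ignites at step 2
Step 3: cell (5,4)='.' (+7 fires, +5 burnt)
Step 4: cell (5,4)='.' (+7 fires, +7 burnt)
Step 5: cell (5,4)='.' (+2 fires, +7 burnt)
Step 6: cell (5,4)='.' (+1 fires, +2 burnt)
Step 7: cell (5,4)='.' (+1 fires, +1 burnt)
Step 8: cell (5,4)='.' (+1 fires, +1 burnt)
Step 9: cell (5,4)='.' (+0 fires, +1 burnt)
  fire out at step 9

2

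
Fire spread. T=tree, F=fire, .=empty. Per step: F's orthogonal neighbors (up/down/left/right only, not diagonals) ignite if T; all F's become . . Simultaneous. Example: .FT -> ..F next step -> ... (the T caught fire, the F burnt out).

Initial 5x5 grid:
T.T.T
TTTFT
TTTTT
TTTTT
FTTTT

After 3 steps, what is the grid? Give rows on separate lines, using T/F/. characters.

Step 1: 5 trees catch fire, 2 burn out
  T.T.T
  TTF.F
  TTTFT
  FTTTT
  .FTTT
Step 2: 9 trees catch fire, 5 burn out
  T.F.F
  TF...
  FTF.F
  .FTFT
  ..FTT
Step 3: 5 trees catch fire, 9 burn out
  T....
  F....
  .F...
  ..F.F
  ...FT

T....
F....
.F...
..F.F
...FT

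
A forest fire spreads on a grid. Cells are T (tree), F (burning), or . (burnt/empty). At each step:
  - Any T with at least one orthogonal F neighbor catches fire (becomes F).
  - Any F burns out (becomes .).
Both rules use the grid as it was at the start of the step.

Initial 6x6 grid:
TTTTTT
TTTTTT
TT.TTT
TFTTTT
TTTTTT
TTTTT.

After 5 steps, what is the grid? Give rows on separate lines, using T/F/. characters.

Step 1: 4 trees catch fire, 1 burn out
  TTTTTT
  TTTTTT
  TF.TTT
  F.FTTT
  TFTTTT
  TTTTT.
Step 2: 6 trees catch fire, 4 burn out
  TTTTTT
  TFTTTT
  F..TTT
  ...FTT
  F.FTTT
  TFTTT.
Step 3: 8 trees catch fire, 6 burn out
  TFTTTT
  F.FTTT
  ...FTT
  ....FT
  ...FTT
  F.FTT.
Step 4: 7 trees catch fire, 8 burn out
  F.FTTT
  ...FTT
  ....FT
  .....F
  ....FT
  ...FT.
Step 5: 5 trees catch fire, 7 burn out
  ...FTT
  ....FT
  .....F
  ......
  .....F
  ....F.

...FTT
....FT
.....F
......
.....F
....F.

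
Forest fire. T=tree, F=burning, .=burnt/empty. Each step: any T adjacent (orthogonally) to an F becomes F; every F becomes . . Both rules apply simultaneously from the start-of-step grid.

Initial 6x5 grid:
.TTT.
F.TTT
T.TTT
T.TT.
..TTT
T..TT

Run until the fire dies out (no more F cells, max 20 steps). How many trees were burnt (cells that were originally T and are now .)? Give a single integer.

Step 1: +1 fires, +1 burnt (F count now 1)
Step 2: +1 fires, +1 burnt (F count now 1)
Step 3: +0 fires, +1 burnt (F count now 0)
Fire out after step 3
Initially T: 19, now '.': 13
Total burnt (originally-T cells now '.'): 2

Answer: 2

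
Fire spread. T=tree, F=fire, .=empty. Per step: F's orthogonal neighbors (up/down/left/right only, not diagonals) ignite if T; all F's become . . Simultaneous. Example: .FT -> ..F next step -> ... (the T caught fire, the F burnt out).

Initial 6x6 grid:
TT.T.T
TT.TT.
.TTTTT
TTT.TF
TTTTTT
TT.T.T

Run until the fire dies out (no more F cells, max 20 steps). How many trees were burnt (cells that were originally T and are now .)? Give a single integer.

Step 1: +3 fires, +1 burnt (F count now 3)
Step 2: +3 fires, +3 burnt (F count now 3)
Step 3: +3 fires, +3 burnt (F count now 3)
Step 4: +4 fires, +3 burnt (F count now 4)
Step 5: +4 fires, +4 burnt (F count now 4)
Step 6: +4 fires, +4 burnt (F count now 4)
Step 7: +4 fires, +4 burnt (F count now 4)
Step 8: +1 fires, +4 burnt (F count now 1)
Step 9: +0 fires, +1 burnt (F count now 0)
Fire out after step 9
Initially T: 27, now '.': 35
Total burnt (originally-T cells now '.'): 26

Answer: 26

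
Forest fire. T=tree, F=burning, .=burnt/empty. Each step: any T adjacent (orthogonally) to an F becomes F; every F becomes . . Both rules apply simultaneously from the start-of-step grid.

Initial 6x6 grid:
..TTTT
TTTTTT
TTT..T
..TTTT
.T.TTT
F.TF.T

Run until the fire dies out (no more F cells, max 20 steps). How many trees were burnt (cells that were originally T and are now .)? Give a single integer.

Step 1: +2 fires, +2 burnt (F count now 2)
Step 2: +2 fires, +2 burnt (F count now 2)
Step 3: +3 fires, +2 burnt (F count now 3)
Step 4: +3 fires, +3 burnt (F count now 3)
Step 5: +3 fires, +3 burnt (F count now 3)
Step 6: +5 fires, +3 burnt (F count now 5)
Step 7: +4 fires, +5 burnt (F count now 4)
Step 8: +1 fires, +4 burnt (F count now 1)
Step 9: +0 fires, +1 burnt (F count now 0)
Fire out after step 9
Initially T: 24, now '.': 35
Total burnt (originally-T cells now '.'): 23

Answer: 23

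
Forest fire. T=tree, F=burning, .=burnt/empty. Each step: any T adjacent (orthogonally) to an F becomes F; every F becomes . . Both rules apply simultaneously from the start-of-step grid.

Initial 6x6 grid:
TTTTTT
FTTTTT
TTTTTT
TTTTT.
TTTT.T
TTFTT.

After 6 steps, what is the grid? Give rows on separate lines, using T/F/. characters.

Step 1: 6 trees catch fire, 2 burn out
  FTTTTT
  .FTTTT
  FTTTTT
  TTTTT.
  TTFT.T
  TF.FT.
Step 2: 9 trees catch fire, 6 burn out
  .FTTTT
  ..FTTT
  .FTTTT
  FTFTT.
  TF.F.T
  F...F.
Step 3: 6 trees catch fire, 9 burn out
  ..FTTT
  ...FTT
  ..FTTT
  .F.FT.
  F....T
  ......
Step 4: 4 trees catch fire, 6 burn out
  ...FTT
  ....FT
  ...FTT
  ....F.
  .....T
  ......
Step 5: 3 trees catch fire, 4 burn out
  ....FT
  .....F
  ....FT
  ......
  .....T
  ......
Step 6: 2 trees catch fire, 3 burn out
  .....F
  ......
  .....F
  ......
  .....T
  ......

.....F
......
.....F
......
.....T
......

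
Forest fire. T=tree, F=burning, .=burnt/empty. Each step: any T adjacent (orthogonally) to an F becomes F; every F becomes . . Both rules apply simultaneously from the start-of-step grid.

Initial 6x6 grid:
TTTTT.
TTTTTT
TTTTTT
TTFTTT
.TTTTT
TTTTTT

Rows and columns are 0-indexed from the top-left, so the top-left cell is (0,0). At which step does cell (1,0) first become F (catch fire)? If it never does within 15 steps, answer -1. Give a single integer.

Step 1: cell (1,0)='T' (+4 fires, +1 burnt)
Step 2: cell (1,0)='T' (+8 fires, +4 burnt)
Step 3: cell (1,0)='T' (+9 fires, +8 burnt)
Step 4: cell (1,0)='F' (+8 fires, +9 burnt)
  -> target ignites at step 4
Step 5: cell (1,0)='.' (+4 fires, +8 burnt)
Step 6: cell (1,0)='.' (+0 fires, +4 burnt)
  fire out at step 6

4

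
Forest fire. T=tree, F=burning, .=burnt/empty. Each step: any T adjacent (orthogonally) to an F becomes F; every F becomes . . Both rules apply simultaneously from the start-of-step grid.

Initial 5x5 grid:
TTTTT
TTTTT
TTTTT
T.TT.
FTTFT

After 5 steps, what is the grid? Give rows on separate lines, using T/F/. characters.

Step 1: 5 trees catch fire, 2 burn out
  TTTTT
  TTTTT
  TTTTT
  F.TF.
  .FF.F
Step 2: 3 trees catch fire, 5 burn out
  TTTTT
  TTTTT
  FTTFT
  ..F..
  .....
Step 3: 5 trees catch fire, 3 burn out
  TTTTT
  FTTFT
  .FF.F
  .....
  .....
Step 4: 5 trees catch fire, 5 burn out
  FTTFT
  .FF.F
  .....
  .....
  .....
Step 5: 3 trees catch fire, 5 burn out
  .FF.F
  .....
  .....
  .....
  .....

.FF.F
.....
.....
.....
.....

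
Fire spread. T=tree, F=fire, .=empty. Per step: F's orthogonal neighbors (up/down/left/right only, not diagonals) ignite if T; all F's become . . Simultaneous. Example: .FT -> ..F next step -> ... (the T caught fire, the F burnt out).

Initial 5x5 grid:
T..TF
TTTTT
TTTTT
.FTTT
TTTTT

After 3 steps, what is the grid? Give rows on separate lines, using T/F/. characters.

Step 1: 5 trees catch fire, 2 burn out
  T..F.
  TTTTF
  TFTTT
  ..FTT
  TFTTT
Step 2: 8 trees catch fire, 5 burn out
  T....
  TFTF.
  F.FTF
  ...FT
  F.FTT
Step 3: 5 trees catch fire, 8 burn out
  T....
  F.F..
  ...F.
  ....F
  ...FT

T....
F.F..
...F.
....F
...FT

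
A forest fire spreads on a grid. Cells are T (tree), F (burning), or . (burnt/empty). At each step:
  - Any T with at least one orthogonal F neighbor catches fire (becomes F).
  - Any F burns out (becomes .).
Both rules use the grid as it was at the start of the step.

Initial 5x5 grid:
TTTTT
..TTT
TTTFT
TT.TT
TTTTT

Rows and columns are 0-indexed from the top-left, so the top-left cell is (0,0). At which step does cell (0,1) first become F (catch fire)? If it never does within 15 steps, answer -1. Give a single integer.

Step 1: cell (0,1)='T' (+4 fires, +1 burnt)
Step 2: cell (0,1)='T' (+6 fires, +4 burnt)
Step 3: cell (0,1)='T' (+6 fires, +6 burnt)
Step 4: cell (0,1)='F' (+3 fires, +6 burnt)
  -> target ignites at step 4
Step 5: cell (0,1)='.' (+2 fires, +3 burnt)
Step 6: cell (0,1)='.' (+0 fires, +2 burnt)
  fire out at step 6

4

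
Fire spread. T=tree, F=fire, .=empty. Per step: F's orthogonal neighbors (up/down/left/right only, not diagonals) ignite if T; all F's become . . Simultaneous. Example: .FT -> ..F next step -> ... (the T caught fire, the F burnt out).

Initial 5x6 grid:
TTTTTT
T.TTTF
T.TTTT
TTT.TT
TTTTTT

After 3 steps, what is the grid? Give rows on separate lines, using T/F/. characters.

Step 1: 3 trees catch fire, 1 burn out
  TTTTTF
  T.TTF.
  T.TTTF
  TTT.TT
  TTTTTT
Step 2: 4 trees catch fire, 3 burn out
  TTTTF.
  T.TF..
  T.TTF.
  TTT.TF
  TTTTTT
Step 3: 5 trees catch fire, 4 burn out
  TTTF..
  T.F...
  T.TF..
  TTT.F.
  TTTTTF

TTTF..
T.F...
T.TF..
TTT.F.
TTTTTF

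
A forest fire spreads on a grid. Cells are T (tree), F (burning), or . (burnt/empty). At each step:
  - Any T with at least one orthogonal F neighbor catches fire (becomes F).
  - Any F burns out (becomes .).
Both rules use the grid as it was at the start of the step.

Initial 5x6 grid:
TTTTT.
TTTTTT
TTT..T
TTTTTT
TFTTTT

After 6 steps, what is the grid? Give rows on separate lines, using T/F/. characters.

Step 1: 3 trees catch fire, 1 burn out
  TTTTT.
  TTTTTT
  TTT..T
  TFTTTT
  F.FTTT
Step 2: 4 trees catch fire, 3 burn out
  TTTTT.
  TTTTTT
  TFT..T
  F.FTTT
  ...FTT
Step 3: 5 trees catch fire, 4 burn out
  TTTTT.
  TFTTTT
  F.F..T
  ...FTT
  ....FT
Step 4: 5 trees catch fire, 5 burn out
  TFTTT.
  F.FTTT
  .....T
  ....FT
  .....F
Step 5: 4 trees catch fire, 5 burn out
  F.FTT.
  ...FTT
  .....T
  .....F
  ......
Step 6: 3 trees catch fire, 4 burn out
  ...FT.
  ....FT
  .....F
  ......
  ......

...FT.
....FT
.....F
......
......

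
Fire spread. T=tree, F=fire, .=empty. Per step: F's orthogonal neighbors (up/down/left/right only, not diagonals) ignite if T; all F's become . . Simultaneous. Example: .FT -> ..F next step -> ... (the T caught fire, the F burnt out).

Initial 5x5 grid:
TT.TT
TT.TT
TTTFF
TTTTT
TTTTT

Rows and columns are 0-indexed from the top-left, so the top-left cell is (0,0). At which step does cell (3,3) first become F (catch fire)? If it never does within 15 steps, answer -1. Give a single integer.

Step 1: cell (3,3)='F' (+5 fires, +2 burnt)
  -> target ignites at step 1
Step 2: cell (3,3)='.' (+6 fires, +5 burnt)
Step 3: cell (3,3)='.' (+4 fires, +6 burnt)
Step 4: cell (3,3)='.' (+4 fires, +4 burnt)
Step 5: cell (3,3)='.' (+2 fires, +4 burnt)
Step 6: cell (3,3)='.' (+0 fires, +2 burnt)
  fire out at step 6

1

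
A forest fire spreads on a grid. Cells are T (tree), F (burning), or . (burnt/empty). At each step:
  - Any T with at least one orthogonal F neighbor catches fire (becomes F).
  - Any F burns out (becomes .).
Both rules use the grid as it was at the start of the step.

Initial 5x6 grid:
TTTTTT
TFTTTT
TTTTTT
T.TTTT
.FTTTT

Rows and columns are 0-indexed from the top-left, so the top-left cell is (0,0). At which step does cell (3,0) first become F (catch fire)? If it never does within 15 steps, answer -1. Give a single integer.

Step 1: cell (3,0)='T' (+5 fires, +2 burnt)
Step 2: cell (3,0)='T' (+7 fires, +5 burnt)
Step 3: cell (3,0)='F' (+6 fires, +7 burnt)
  -> target ignites at step 3
Step 4: cell (3,0)='.' (+5 fires, +6 burnt)
Step 5: cell (3,0)='.' (+3 fires, +5 burnt)
Step 6: cell (3,0)='.' (+0 fires, +3 burnt)
  fire out at step 6

3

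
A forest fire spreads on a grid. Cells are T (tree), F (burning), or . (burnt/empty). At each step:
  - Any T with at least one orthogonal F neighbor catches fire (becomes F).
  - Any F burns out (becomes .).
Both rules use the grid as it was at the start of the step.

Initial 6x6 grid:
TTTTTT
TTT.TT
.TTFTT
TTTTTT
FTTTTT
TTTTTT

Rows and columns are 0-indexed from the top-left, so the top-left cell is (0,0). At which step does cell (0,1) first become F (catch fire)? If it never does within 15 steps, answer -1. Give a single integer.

Step 1: cell (0,1)='T' (+6 fires, +2 burnt)
Step 2: cell (0,1)='T' (+10 fires, +6 burnt)
Step 3: cell (0,1)='T' (+8 fires, +10 burnt)
Step 4: cell (0,1)='F' (+6 fires, +8 burnt)
  -> target ignites at step 4
Step 5: cell (0,1)='.' (+2 fires, +6 burnt)
Step 6: cell (0,1)='.' (+0 fires, +2 burnt)
  fire out at step 6

4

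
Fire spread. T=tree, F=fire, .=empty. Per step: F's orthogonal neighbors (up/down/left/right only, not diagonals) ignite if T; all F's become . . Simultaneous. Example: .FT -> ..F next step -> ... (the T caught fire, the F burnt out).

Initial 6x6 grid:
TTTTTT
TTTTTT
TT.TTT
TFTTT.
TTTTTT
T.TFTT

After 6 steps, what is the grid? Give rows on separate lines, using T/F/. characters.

Step 1: 7 trees catch fire, 2 burn out
  TTTTTT
  TTTTTT
  TF.TTT
  F.FTT.
  TFTFTT
  T.F.FT
Step 2: 7 trees catch fire, 7 burn out
  TTTTTT
  TFTTTT
  F..TTT
  ...FT.
  F.F.FT
  T....F
Step 3: 7 trees catch fire, 7 burn out
  TFTTTT
  F.FTTT
  ...FTT
  ....F.
  .....F
  F.....
Step 4: 4 trees catch fire, 7 burn out
  F.FTTT
  ...FTT
  ....FT
  ......
  ......
  ......
Step 5: 3 trees catch fire, 4 burn out
  ...FTT
  ....FT
  .....F
  ......
  ......
  ......
Step 6: 2 trees catch fire, 3 burn out
  ....FT
  .....F
  ......
  ......
  ......
  ......

....FT
.....F
......
......
......
......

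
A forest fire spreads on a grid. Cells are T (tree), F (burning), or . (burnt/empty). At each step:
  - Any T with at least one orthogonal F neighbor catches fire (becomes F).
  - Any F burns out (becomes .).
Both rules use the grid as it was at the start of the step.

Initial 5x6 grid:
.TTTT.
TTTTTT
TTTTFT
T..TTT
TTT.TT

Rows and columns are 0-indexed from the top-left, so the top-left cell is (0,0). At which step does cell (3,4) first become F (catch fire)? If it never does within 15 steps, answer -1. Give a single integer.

Step 1: cell (3,4)='F' (+4 fires, +1 burnt)
  -> target ignites at step 1
Step 2: cell (3,4)='.' (+7 fires, +4 burnt)
Step 3: cell (3,4)='.' (+4 fires, +7 burnt)
Step 4: cell (3,4)='.' (+3 fires, +4 burnt)
Step 5: cell (3,4)='.' (+3 fires, +3 burnt)
Step 6: cell (3,4)='.' (+1 fires, +3 burnt)
Step 7: cell (3,4)='.' (+1 fires, +1 burnt)
Step 8: cell (3,4)='.' (+1 fires, +1 burnt)
Step 9: cell (3,4)='.' (+0 fires, +1 burnt)
  fire out at step 9

1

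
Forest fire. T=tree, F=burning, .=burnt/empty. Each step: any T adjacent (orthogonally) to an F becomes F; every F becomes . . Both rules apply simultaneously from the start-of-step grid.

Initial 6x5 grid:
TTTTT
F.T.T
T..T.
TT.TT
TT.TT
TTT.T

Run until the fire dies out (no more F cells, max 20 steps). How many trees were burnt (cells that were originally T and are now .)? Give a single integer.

Answer: 15

Derivation:
Step 1: +2 fires, +1 burnt (F count now 2)
Step 2: +2 fires, +2 burnt (F count now 2)
Step 3: +3 fires, +2 burnt (F count now 3)
Step 4: +4 fires, +3 burnt (F count now 4)
Step 5: +2 fires, +4 burnt (F count now 2)
Step 6: +2 fires, +2 burnt (F count now 2)
Step 7: +0 fires, +2 burnt (F count now 0)
Fire out after step 7
Initially T: 21, now '.': 24
Total burnt (originally-T cells now '.'): 15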